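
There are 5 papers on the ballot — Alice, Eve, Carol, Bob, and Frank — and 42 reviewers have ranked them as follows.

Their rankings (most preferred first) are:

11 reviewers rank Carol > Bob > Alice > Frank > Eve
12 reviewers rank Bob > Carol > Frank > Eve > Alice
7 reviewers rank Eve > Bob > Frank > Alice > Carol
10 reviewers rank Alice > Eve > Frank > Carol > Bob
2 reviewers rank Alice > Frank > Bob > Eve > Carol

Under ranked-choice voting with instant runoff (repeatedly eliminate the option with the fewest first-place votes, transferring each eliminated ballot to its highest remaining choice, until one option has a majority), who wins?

Round 1: Alice 12, Bob 12, Carol 11, Eve 7, Frank 0. Frank has the fewest and is eliminated.
Round 2: Alice 12, Bob 12, Carol 11, Eve 7. Eve has the fewest and is eliminated.
Round 3: Bob 19, Alice 12, Carol 11. Carol has the fewest and is eliminated.
Round 4: Bob 30, Alice 12. Bob has a majority.

Bob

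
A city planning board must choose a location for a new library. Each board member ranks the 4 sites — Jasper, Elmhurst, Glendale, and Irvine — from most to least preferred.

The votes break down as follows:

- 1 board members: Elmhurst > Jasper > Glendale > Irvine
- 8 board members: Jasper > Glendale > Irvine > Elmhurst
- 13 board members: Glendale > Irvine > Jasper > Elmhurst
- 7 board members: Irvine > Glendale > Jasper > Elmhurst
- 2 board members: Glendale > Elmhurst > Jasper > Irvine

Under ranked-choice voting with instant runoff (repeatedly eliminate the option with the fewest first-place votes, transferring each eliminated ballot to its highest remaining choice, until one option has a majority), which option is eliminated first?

Round 1: Glendale 15, Jasper 8, Irvine 7, Elmhurst 1. Elmhurst has the fewest and is eliminated.
Round 2: Glendale 15, Jasper 9, Irvine 7. Irvine has the fewest and is eliminated.
Round 3: Glendale 22, Jasper 9. Glendale has a majority.

Elmhurst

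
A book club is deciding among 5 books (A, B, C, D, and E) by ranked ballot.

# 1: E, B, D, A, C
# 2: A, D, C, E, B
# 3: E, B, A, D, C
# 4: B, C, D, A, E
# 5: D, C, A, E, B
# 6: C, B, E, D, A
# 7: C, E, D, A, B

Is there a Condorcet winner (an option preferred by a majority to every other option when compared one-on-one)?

No

Head-to-head results (7 voters total):
A vs B: B wins 4–3.
A vs C: C wins 4–3.
A vs D: D wins 5–2.
A vs E: E wins 4–3.
B vs C: C wins 4–3.
B vs D: B wins 4–3.
B vs E: E wins 5–2.
C vs D: D wins 4–3.
C vs E: C wins 5–2.
D vs E: E wins 4–3.
No candidate beats all others: B beats D beats C beats B, a majority cycle.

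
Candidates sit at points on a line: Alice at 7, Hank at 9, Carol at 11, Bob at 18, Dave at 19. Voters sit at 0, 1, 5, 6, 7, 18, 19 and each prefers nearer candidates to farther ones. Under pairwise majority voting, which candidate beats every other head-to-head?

With single-peaked preferences on a line, the Condorcet winner is the candidate closest to the median voter.
The median voter (position 6) is closest to Alice at 7.
Check: Alice vs Hank — voters closer to Alice: 5 of 7.

Alice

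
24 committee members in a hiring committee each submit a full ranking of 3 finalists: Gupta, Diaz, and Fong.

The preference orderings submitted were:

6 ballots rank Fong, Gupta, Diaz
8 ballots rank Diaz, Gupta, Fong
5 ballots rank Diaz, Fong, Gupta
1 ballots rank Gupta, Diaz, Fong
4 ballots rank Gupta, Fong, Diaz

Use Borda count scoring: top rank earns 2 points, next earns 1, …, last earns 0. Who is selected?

Diaz

Borda scores:
  Gupta: 6·1 + 8·1 + 5·0 + 2 + 4·2 = 24
  Diaz: 6·0 + 8·2 + 5·2 + 1 + 4·0 = 27
  Fong: 6·2 + 8·0 + 5·1 + 0 + 4·1 = 21
Diaz has the highest total.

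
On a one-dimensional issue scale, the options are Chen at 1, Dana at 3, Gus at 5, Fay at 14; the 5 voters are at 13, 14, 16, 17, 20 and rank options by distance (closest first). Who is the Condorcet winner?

With single-peaked preferences on a line, the Condorcet winner is the candidate closest to the median voter.
The median voter (position 16) is closest to Fay at 14.
Check: Fay vs Dana — voters closer to Fay: 5 of 5.

Fay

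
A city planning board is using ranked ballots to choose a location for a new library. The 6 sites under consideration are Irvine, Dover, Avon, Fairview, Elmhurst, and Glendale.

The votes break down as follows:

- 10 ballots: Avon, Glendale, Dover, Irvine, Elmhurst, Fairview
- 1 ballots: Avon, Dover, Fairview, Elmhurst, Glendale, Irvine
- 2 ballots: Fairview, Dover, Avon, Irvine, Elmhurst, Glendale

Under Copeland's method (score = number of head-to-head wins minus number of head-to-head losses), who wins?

Avon

Pairwise results:
  Irvine vs Dover: Dover wins 13–0.
  Irvine vs Avon: Avon wins 13–0.
  Irvine vs Fairview: Irvine wins 10–3.
  Irvine vs Elmhurst: Irvine wins 12–1.
  Irvine vs Glendale: Glendale wins 11–2.
  Dover vs Avon: Avon wins 11–2.
  Dover vs Fairview: Dover wins 11–2.
  Dover vs Elmhurst: Dover wins 13–0.
  Dover vs Glendale: Glendale wins 10–3.
  Avon vs Fairview: Avon wins 11–2.
  Avon vs Elmhurst: Avon wins 13–0.
  Avon vs Glendale: Avon wins 13–0.
  Fairview vs Elmhurst: Elmhurst wins 10–3.
  Fairview vs Glendale: Glendale wins 10–3.
  Elmhurst vs Glendale: Glendale wins 10–3.
Copeland scores (wins − losses):
  Irvine: 2 − 3 = -1
  Dover: 3 − 2 = 1
  Avon: 5 − 0 = 5
  Fairview: 0 − 5 = -5
  Elmhurst: 1 − 4 = -3
  Glendale: 4 − 1 = 3
Avon has the best Copeland score.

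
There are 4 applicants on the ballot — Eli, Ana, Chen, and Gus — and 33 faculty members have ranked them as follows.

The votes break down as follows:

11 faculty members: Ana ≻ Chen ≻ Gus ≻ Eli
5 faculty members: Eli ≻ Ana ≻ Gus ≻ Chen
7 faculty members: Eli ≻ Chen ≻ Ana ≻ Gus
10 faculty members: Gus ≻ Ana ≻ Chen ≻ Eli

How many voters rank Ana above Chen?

26

Ballots ranking Ana above Chen: 11+5+10 = 26.
Ballots ranking Chen above Ana: 7.
So 26 of 33 voters prefer Ana to Chen.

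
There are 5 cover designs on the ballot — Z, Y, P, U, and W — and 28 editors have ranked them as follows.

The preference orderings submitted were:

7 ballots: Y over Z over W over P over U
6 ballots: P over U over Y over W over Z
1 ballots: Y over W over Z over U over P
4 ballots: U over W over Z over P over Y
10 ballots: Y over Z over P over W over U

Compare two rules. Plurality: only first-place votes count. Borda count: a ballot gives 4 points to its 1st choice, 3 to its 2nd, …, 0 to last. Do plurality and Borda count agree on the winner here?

Yes

Plurality first-place counts: Z 0, Y 18, P 6, U 4, W 0 → Y.
Borda totals: Z 61, Y 84, P 55, U 35, W 45 → Y.
The two rules agree on Y.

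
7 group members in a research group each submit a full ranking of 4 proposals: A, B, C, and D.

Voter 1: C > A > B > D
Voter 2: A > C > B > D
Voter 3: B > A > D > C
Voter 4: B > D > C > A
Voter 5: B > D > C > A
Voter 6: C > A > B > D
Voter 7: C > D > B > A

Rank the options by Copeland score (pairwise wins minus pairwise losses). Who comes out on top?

C

Pairwise results:
  A vs B: B wins 4–3.
  A vs C: C wins 5–2.
  A vs D: A wins 4–3.
  B vs C: C wins 4–3.
  B vs D: B wins 6–1.
  C vs D: C wins 4–3.
Copeland scores (wins − losses):
  A: 1 − 2 = -1
  B: 2 − 1 = 1
  C: 3 − 0 = 3
  D: 0 − 3 = -3
C has the best Copeland score.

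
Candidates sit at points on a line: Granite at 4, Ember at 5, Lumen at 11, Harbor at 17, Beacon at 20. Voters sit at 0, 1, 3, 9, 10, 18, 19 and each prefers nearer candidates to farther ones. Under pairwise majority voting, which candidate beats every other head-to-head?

With single-peaked preferences on a line, the Condorcet winner is the candidate closest to the median voter.
The median voter (position 9) is closest to Lumen at 11.
Check: Lumen vs Beacon — voters closer to Lumen: 5 of 7.

Lumen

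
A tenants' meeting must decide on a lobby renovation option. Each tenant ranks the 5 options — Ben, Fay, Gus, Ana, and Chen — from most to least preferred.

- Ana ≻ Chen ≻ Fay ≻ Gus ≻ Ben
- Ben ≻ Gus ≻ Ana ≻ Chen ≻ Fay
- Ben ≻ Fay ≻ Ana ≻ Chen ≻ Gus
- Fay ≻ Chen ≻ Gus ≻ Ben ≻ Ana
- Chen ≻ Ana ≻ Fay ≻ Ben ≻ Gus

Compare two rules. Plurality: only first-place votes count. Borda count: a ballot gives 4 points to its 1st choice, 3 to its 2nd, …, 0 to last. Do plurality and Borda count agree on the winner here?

Plurality first-place counts: Ben 2, Fay 1, Gus 0, Ana 1, Chen 1 → Ben.
Borda totals: Ben 10, Fay 11, Gus 6, Ana 11, Chen 12 → Chen.
The two rules disagree: plurality picks Ben, Borda picks Chen.

No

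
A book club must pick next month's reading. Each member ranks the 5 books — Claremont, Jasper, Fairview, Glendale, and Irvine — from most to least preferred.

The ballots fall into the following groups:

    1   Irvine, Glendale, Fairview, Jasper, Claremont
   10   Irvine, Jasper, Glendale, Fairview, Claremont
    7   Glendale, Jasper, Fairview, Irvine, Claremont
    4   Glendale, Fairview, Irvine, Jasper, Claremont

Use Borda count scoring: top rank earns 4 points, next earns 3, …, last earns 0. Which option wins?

Glendale

Borda scores:
  Claremont: 0 + 10·0 + 7·0 + 4·0 = 0
  Jasper: 1 + 10·3 + 7·3 + 4·1 = 56
  Fairview: 2 + 10·1 + 7·2 + 4·3 = 38
  Glendale: 3 + 10·2 + 7·4 + 4·4 = 67
  Irvine: 4 + 10·4 + 7·1 + 4·2 = 59
Glendale has the highest total.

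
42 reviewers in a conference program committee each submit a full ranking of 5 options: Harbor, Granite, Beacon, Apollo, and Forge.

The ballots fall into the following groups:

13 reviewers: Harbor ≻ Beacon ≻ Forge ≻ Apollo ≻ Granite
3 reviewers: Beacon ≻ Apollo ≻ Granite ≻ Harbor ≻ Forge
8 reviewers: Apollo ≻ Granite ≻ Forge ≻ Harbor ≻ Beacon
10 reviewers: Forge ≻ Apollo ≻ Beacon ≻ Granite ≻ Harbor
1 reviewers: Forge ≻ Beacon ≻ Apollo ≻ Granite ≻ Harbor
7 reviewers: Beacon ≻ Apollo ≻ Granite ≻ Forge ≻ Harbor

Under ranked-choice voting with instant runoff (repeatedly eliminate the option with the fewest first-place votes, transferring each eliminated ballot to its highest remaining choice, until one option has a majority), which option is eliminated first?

Granite

Round 1: Harbor 13, Forge 11, Beacon 10, Apollo 8, Granite 0. Granite has the fewest and is eliminated.
Round 2: Harbor 13, Forge 11, Beacon 10, Apollo 8. Apollo has the fewest and is eliminated.
Round 3: Forge 19, Harbor 13, Beacon 10. Beacon has the fewest and is eliminated.
Round 4: Forge 26, Harbor 16. Forge has a majority.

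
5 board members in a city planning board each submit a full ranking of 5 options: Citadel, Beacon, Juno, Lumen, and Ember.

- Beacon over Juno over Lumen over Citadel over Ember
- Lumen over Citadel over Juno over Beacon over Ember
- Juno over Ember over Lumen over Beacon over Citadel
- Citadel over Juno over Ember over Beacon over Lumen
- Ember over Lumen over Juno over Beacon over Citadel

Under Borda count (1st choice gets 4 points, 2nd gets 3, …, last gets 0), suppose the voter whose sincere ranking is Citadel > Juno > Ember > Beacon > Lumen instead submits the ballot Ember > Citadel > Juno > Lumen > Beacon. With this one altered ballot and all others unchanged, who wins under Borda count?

Borda totals with the altered ballot: Citadel 7, Beacon 7, Juno 13, Lumen 12, Ember 11.
The winner is unchanged: still Juno.

Juno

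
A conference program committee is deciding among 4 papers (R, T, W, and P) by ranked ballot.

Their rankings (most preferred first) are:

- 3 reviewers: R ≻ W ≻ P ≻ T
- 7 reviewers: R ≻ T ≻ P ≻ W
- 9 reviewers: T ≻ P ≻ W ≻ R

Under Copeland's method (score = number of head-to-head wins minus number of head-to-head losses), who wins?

R

Pairwise results:
  R vs T: R wins 10–9.
  R vs W: R wins 10–9.
  R vs P: R wins 10–9.
  T vs W: T wins 16–3.
  T vs P: T wins 16–3.
  W vs P: P wins 16–3.
Copeland scores (wins − losses):
  R: 3 − 0 = 3
  T: 2 − 1 = 1
  W: 0 − 3 = -3
  P: 1 − 2 = -1
R has the best Copeland score.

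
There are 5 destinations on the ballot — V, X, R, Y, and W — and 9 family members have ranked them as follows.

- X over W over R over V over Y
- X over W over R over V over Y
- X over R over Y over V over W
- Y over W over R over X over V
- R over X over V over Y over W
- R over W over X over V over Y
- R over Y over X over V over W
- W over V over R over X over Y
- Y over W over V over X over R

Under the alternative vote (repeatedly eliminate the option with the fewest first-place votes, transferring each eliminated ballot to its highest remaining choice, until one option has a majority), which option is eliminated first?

Round 1: X 3, R 3, Y 2, W 1, V 0. V has the fewest and is eliminated.
Round 2: X 3, R 3, Y 2, W 1. W has the fewest and is eliminated.
Round 3: R 4, X 3, Y 2. Y has the fewest and is eliminated.
Round 4: R 5, X 4. R has a majority.

V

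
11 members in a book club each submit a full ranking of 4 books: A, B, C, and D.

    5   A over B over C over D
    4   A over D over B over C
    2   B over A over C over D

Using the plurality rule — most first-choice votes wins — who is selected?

First-place vote totals:
  A: 9
  B: 2
  C: 0
  D: 0
A has the most first-place votes.

A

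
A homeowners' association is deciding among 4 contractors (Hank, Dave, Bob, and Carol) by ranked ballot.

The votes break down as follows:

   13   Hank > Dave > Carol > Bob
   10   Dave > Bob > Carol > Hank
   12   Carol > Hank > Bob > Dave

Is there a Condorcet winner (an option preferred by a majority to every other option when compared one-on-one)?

Head-to-head results (35 voters total):
Hank vs Dave: Hank wins 25–10.
Hank vs Bob: Hank wins 25–10.
Hank vs Carol: Carol wins 22–13.
Dave vs Bob: Dave wins 23–12.
Dave vs Carol: Dave wins 23–12.
Bob vs Carol: Carol wins 25–10.
No candidate beats all others: Hank beats Dave beats Carol beats Hank, a majority cycle.

No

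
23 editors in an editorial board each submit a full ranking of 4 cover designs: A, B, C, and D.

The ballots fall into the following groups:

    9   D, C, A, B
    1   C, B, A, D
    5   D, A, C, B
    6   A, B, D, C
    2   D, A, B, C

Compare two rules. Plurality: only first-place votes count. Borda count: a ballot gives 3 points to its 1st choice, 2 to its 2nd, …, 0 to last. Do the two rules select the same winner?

Yes

Plurality first-place counts: A 6, B 0, C 1, D 16 → D.
Borda totals: A 42, B 16, C 26, D 54 → D.
The two rules agree on D.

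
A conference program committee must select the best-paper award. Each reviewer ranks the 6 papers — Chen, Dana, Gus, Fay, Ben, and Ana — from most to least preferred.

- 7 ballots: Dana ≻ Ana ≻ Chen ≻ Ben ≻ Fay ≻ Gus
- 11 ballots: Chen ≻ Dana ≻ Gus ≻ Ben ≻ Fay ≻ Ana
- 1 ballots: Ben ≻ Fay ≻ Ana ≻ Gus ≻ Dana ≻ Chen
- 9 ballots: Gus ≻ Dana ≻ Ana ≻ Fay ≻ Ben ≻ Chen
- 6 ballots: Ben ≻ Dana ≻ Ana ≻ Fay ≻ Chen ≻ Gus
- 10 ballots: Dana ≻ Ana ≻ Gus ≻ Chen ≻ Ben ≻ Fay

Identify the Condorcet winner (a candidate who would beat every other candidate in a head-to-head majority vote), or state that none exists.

Head-to-head results (44 voters total):
Chen vs Dana: Dana wins 33–11.
Chen vs Gus: Chen wins 24–20.
Chen vs Fay: Chen wins 28–16.
Chen vs Ben: Chen wins 28–16.
Chen vs Ana: Ana wins 33–11.
Dana vs Gus: Dana wins 34–10.
Dana vs Fay: Dana wins 43–1.
Dana vs Ben: Dana wins 37–7.
Dana vs Ana: Dana wins 43–1.
Gus vs Fay: Gus wins 30–14.
Gus vs Ben: Gus wins 30–14.
Gus vs Ana: Ana wins 24–20.
Fay vs Ben: Ben wins 35–9.
Fay vs Ana: Ana wins 32–12.
Ben vs Ana: Ana wins 26–18.
Dana beats each rival — Chen (33–11), Gus (34–10), Fay (43–1), Ben (37–7), Ana (43–1) — so Dana is the Condorcet winner.

Dana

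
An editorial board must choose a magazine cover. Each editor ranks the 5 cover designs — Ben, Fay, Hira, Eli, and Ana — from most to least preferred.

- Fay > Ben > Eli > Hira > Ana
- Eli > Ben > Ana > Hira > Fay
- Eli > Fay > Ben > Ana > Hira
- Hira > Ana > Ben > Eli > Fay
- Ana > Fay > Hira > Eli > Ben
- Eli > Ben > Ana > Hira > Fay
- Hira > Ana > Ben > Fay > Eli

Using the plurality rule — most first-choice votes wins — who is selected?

First-place vote totals:
  Ben: 0
  Fay: 1
  Hira: 2
  Eli: 3
  Ana: 1
Eli has the most first-place votes.

Eli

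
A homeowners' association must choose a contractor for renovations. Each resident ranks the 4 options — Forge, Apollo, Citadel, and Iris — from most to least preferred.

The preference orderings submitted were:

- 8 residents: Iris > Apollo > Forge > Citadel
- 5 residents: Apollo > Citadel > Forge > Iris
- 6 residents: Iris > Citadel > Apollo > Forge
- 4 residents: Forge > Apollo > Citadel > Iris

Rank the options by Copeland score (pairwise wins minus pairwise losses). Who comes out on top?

Pairwise results:
  Forge vs Apollo: Apollo wins 19–4.
  Forge vs Citadel: Forge wins 12–11.
  Forge vs Iris: Iris wins 14–9.
  Apollo vs Citadel: Apollo wins 17–6.
  Apollo vs Iris: Iris wins 14–9.
  Citadel vs Iris: Iris wins 14–9.
Copeland scores (wins − losses):
  Forge: 1 − 2 = -1
  Apollo: 2 − 1 = 1
  Citadel: 0 − 3 = -3
  Iris: 3 − 0 = 3
Iris has the best Copeland score.

Iris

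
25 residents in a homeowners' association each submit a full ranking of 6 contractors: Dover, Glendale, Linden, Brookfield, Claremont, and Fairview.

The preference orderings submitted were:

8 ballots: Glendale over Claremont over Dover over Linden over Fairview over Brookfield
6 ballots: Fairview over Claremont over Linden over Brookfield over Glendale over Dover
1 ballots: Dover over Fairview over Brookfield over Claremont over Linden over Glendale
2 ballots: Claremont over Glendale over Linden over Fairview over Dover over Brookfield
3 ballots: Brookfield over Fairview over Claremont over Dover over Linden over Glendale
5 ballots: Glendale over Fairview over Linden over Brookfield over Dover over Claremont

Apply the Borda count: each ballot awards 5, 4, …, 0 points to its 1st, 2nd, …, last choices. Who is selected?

Glendale

Borda scores:
  Dover: 8·3 + 6·0 + 5 + 2·1 + 3·2 + 5·1 = 42
  Glendale: 8·5 + 6·1 + 0 + 2·4 + 3·0 + 5·5 = 79
  Linden: 8·2 + 6·3 + 1 + 2·3 + 3·1 + 5·3 = 59
  Brookfield: 8·0 + 6·2 + 3 + 2·0 + 3·5 + 5·2 = 40
  Claremont: 8·4 + 6·4 + 2 + 2·5 + 3·3 + 5·0 = 77
  Fairview: 8·1 + 6·5 + 4 + 2·2 + 3·4 + 5·4 = 78
Glendale has the highest total.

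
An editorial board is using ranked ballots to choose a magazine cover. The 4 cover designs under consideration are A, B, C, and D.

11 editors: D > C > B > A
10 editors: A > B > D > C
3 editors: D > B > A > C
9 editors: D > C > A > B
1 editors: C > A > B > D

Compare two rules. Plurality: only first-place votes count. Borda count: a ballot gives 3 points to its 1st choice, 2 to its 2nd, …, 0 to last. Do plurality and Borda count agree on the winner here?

Yes

Plurality first-place counts: A 10, B 0, C 1, D 23 → D.
Borda totals: A 44, B 38, C 43, D 79 → D.
The two rules agree on D.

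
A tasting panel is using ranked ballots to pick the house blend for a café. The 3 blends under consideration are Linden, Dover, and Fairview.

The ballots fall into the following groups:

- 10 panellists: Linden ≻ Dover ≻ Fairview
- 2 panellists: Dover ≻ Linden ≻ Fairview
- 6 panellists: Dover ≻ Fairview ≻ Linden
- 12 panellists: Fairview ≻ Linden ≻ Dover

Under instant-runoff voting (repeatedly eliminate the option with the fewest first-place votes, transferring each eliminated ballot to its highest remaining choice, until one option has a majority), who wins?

Fairview

Round 1: Fairview 12, Linden 10, Dover 8. Dover has the fewest and is eliminated.
Round 2: Fairview 18, Linden 12. Fairview has a majority.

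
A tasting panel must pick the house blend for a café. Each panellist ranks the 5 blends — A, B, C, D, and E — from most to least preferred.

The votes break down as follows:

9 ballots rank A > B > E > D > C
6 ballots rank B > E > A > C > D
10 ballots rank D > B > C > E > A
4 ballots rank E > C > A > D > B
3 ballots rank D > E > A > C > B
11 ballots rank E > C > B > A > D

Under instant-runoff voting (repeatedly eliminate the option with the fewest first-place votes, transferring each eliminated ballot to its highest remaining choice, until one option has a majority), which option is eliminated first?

Round 1: E 15, D 13, A 9, B 6, C 0. C has the fewest and is eliminated.
Round 2: E 15, D 13, A 9, B 6. B has the fewest and is eliminated.
Round 3: E 21, D 13, A 9. A has the fewest and is eliminated.
Round 4: E 30, D 13. E has a majority.

C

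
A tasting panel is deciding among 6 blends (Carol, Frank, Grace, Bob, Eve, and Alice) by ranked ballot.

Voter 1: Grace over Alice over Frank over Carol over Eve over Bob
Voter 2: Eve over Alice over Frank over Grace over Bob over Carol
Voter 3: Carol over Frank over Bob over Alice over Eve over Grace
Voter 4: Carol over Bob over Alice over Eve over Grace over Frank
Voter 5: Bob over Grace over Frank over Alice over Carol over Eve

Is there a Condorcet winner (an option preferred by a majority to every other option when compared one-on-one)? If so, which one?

There is no Condorcet winner

Head-to-head results (5 voters total):
Carol vs Frank: Frank wins 3–2.
Carol vs Grace: Grace wins 3–2.
Carol vs Bob: Carol wins 3–2.
Carol vs Eve: Carol wins 4–1.
Carol vs Alice: Alice wins 3–2.
Frank vs Grace: Grace wins 3–2.
Frank vs Bob: Frank wins 3–2.
Frank vs Eve: Frank wins 3–2.
Frank vs Alice: Alice wins 3–2.
Grace vs Bob: Bob wins 3–2.
Grace vs Eve: Eve wins 3–2.
Grace vs Alice: Alice wins 3–2.
Bob vs Eve: Bob wins 3–2.
Bob vs Alice: Bob wins 3–2.
Eve vs Alice: Alice wins 4–1.
No candidate beats all others: Carol beats Bob beats Grace beats Carol, a majority cycle.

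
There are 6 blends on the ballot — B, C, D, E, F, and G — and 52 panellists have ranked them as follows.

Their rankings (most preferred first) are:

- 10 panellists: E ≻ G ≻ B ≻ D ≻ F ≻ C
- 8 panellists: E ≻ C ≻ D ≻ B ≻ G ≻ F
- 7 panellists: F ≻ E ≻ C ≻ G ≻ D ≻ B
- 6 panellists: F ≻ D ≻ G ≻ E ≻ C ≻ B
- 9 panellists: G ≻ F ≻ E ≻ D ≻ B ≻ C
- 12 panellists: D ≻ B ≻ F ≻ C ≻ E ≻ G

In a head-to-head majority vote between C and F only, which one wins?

F

Ballots ranking C above F: 8.
Ballots ranking F above C: 10+7+6+9+12 = 44.
F wins the head-to-head, 44–8.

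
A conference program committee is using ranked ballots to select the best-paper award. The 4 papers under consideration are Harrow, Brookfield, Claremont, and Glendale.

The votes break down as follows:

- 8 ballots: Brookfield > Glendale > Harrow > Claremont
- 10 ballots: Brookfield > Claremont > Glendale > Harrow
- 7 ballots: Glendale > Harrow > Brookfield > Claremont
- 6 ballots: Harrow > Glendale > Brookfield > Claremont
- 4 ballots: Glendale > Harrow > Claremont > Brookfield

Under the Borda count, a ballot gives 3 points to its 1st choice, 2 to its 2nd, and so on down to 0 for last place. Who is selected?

Glendale

Borda scores:
  Harrow: 8·1 + 10·0 + 7·2 + 6·3 + 4·2 = 48
  Brookfield: 8·3 + 10·3 + 7·1 + 6·1 + 4·0 = 67
  Claremont: 8·0 + 10·2 + 7·0 + 6·0 + 4·1 = 24
  Glendale: 8·2 + 10·1 + 7·3 + 6·2 + 4·3 = 71
Glendale has the highest total.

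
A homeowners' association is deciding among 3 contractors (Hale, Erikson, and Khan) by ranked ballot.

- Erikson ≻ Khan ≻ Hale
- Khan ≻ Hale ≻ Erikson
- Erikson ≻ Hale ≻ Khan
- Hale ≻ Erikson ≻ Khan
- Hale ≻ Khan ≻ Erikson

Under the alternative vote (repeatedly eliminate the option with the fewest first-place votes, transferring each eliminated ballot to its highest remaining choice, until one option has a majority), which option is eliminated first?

Khan

Round 1: Hale 2, Erikson 2, Khan 1. Khan has the fewest and is eliminated.
Round 2: Hale 3, Erikson 2. Hale has a majority.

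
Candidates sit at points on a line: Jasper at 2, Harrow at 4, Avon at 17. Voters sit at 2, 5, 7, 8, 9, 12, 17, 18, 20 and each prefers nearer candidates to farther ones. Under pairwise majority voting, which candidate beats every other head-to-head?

With single-peaked preferences on a line, the Condorcet winner is the candidate closest to the median voter.
The median voter (position 9) is closest to Harrow at 4.
Check: Harrow vs Jasper — voters closer to Harrow: 8 of 9.

Harrow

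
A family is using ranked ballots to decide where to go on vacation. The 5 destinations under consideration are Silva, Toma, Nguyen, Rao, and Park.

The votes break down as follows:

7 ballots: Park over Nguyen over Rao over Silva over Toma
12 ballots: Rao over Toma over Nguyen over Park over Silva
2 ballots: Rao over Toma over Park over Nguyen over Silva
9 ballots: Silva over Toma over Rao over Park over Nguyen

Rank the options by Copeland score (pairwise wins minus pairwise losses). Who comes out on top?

Rao

Pairwise results:
  Silva vs Toma: Silva wins 16–14.
  Silva vs Nguyen: Nguyen wins 21–9.
  Silva vs Rao: Rao wins 21–9.
  Silva vs Park: Park wins 21–9.
  Toma vs Nguyen: Toma wins 23–7.
  Toma vs Rao: Rao wins 21–9.
  Toma vs Park: Toma wins 23–7.
  Nguyen vs Rao: Rao wins 23–7.
  Nguyen vs Park: Park wins 18–12.
  Rao vs Park: Rao wins 23–7.
Copeland scores (wins − losses):
  Silva: 1 − 3 = -2
  Toma: 2 − 2 = 0
  Nguyen: 1 − 3 = -2
  Rao: 4 − 0 = 4
  Park: 2 − 2 = 0
Rao has the best Copeland score.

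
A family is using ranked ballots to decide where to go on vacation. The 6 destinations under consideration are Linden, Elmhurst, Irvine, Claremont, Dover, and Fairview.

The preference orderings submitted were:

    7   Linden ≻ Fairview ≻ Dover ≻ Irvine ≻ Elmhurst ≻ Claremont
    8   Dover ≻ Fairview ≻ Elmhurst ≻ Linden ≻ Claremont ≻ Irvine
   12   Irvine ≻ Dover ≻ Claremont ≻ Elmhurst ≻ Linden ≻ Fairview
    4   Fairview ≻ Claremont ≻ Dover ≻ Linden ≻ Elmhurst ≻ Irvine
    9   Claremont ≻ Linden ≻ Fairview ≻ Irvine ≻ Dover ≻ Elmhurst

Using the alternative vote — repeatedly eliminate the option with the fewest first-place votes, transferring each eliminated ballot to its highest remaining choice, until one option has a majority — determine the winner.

Dover

Round 1: Irvine 12, Claremont 9, Dover 8, Linden 7, Fairview 4, Elmhurst 0. Elmhurst has the fewest and is eliminated.
Round 2: Irvine 12, Claremont 9, Dover 8, Linden 7, Fairview 4. Fairview has the fewest and is eliminated.
Round 3: Claremont 13, Irvine 12, Dover 8, Linden 7. Linden has the fewest and is eliminated.
Round 4: Dover 15, Claremont 13, Irvine 12. Irvine has the fewest and is eliminated.
Round 5: Dover 27, Claremont 13. Dover has a majority.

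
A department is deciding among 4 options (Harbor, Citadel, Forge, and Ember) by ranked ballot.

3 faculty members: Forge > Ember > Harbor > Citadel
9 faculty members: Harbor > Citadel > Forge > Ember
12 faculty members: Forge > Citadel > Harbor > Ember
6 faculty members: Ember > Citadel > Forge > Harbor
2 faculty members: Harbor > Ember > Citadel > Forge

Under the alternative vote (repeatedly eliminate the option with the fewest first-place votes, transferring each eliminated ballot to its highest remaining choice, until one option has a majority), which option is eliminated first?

Citadel

Round 1: Forge 15, Harbor 11, Ember 6, Citadel 0. Citadel has the fewest and is eliminated.
Round 2: Forge 15, Harbor 11, Ember 6. Ember has the fewest and is eliminated.
Round 3: Forge 21, Harbor 11. Forge has a majority.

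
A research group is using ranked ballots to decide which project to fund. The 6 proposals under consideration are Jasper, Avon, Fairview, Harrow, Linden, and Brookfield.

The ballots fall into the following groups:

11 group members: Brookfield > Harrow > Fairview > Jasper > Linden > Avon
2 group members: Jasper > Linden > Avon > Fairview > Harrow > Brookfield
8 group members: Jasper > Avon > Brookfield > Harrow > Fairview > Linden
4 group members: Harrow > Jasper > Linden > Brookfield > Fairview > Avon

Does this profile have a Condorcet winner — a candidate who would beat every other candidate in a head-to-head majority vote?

No

Head-to-head results (25 voters total):
Jasper vs Avon: Jasper wins 25–0.
Jasper vs Fairview: Jasper wins 14–11.
Jasper vs Harrow: Harrow wins 15–10.
Jasper vs Linden: Jasper wins 25–0.
Jasper vs Brookfield: Jasper wins 14–11.
Avon vs Fairview: Fairview wins 15–10.
Avon vs Harrow: Harrow wins 15–10.
Avon vs Linden: Linden wins 17–8.
Avon vs Brookfield: Brookfield wins 15–10.
Fairview vs Harrow: Harrow wins 23–2.
Fairview vs Linden: Fairview wins 19–6.
Fairview vs Brookfield: Brookfield wins 23–2.
Harrow vs Linden: Harrow wins 23–2.
Harrow vs Brookfield: Brookfield wins 19–6.
Linden vs Brookfield: Brookfield wins 19–6.
No candidate beats all others: Jasper beats Brookfield beats Harrow beats Jasper, a majority cycle.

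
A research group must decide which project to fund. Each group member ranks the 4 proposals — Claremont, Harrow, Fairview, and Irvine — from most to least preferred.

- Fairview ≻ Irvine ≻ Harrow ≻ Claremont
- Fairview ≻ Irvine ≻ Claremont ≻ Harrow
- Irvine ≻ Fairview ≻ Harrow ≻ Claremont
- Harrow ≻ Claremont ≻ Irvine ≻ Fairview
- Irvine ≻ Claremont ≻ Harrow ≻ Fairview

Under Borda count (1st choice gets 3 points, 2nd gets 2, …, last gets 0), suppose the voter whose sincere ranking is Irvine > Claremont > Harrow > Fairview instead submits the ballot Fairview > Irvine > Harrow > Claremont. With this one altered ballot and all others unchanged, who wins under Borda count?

Fairview

Borda totals with the altered ballot: Claremont 3, Harrow 6, Fairview 11, Irvine 10.
The switch changes the winner from Irvine to Fairview.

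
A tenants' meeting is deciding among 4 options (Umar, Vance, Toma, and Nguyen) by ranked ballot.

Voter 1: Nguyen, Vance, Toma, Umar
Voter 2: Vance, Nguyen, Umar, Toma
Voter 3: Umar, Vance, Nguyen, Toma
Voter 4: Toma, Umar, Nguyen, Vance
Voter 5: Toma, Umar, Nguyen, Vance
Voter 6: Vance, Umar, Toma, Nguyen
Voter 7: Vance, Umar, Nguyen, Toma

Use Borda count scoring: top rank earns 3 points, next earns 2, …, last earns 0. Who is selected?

Borda scores:
  Umar: 0 + 1 + 3 + 2 + 2 + 2 + 2 = 12
  Vance: 2 + 3 + 2 + 0 + 0 + 3 + 3 = 13
  Toma: 1 + 0 + 0 + 3 + 3 + 1 + 0 = 8
  Nguyen: 3 + 2 + 1 + 1 + 1 + 0 + 1 = 9
Vance has the highest total.

Vance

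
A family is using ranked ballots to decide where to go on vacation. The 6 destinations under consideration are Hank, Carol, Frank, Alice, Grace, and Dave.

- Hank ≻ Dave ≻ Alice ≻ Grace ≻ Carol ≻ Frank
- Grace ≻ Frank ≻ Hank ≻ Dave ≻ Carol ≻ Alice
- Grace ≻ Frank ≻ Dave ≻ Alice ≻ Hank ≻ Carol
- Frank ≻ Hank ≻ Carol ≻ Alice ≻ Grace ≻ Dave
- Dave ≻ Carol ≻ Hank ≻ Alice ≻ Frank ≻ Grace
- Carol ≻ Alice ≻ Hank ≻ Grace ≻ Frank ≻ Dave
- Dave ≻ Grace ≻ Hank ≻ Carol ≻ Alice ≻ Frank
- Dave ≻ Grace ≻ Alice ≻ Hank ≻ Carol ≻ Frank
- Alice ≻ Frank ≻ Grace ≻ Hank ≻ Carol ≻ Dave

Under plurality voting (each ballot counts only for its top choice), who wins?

First-place vote totals:
  Hank: 1
  Carol: 1
  Frank: 1
  Alice: 1
  Grace: 2
  Dave: 3
Dave has the most first-place votes.

Dave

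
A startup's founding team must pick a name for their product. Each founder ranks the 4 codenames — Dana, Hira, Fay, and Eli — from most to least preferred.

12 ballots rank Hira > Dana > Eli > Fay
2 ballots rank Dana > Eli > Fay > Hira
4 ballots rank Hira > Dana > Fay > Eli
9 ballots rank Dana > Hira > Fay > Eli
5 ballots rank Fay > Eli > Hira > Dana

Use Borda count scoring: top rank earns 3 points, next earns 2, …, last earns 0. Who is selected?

Hira

Borda scores:
  Dana: 12·2 + 2·3 + 4·2 + 9·3 + 5·0 = 65
  Hira: 12·3 + 2·0 + 4·3 + 9·2 + 5·1 = 71
  Fay: 12·0 + 2·1 + 4·1 + 9·1 + 5·3 = 30
  Eli: 12·1 + 2·2 + 4·0 + 9·0 + 5·2 = 26
Hira has the highest total.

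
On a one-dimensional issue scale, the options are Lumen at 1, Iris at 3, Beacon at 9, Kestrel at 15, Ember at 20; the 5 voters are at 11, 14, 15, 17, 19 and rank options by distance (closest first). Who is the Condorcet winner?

Kestrel

With single-peaked preferences on a line, the Condorcet winner is the candidate closest to the median voter.
The median voter (position 15) is closest to Kestrel at 15.
Check: Kestrel vs Beacon — voters closer to Kestrel: 4 of 5.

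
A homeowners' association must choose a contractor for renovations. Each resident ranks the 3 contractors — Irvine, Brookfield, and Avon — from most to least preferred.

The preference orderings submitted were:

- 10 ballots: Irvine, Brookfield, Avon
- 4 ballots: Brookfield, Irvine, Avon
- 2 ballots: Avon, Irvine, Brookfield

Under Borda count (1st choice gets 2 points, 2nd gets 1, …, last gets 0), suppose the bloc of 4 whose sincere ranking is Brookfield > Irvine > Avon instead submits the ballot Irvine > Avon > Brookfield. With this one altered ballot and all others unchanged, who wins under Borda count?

Irvine

Borda totals with the altered ballot: Irvine 30, Brookfield 10, Avon 8.
The winner is unchanged: still Irvine.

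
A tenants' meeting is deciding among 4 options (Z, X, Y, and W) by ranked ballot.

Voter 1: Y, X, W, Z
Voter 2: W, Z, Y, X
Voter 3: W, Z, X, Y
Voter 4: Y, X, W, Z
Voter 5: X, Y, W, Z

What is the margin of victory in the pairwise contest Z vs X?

Ballots ranking Z above X: 2.
Ballots ranking X above Z: 3.
X wins 3–2, a margin of 1.

1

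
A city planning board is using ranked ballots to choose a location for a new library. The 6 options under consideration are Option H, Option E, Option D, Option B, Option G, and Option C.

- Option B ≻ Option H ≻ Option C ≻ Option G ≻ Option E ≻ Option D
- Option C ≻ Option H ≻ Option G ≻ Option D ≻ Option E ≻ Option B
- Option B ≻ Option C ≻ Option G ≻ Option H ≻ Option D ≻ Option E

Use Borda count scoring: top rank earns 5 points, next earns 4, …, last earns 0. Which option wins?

Borda scores:
  Option H: 4 + 4 + 2 = 10
  Option E: 1 + 1 + 0 = 2
  Option D: 0 + 2 + 1 = 3
  Option B: 5 + 0 + 5 = 10
  Option G: 2 + 3 + 3 = 8
  Option C: 3 + 5 + 4 = 12
Option C has the highest total.

Option C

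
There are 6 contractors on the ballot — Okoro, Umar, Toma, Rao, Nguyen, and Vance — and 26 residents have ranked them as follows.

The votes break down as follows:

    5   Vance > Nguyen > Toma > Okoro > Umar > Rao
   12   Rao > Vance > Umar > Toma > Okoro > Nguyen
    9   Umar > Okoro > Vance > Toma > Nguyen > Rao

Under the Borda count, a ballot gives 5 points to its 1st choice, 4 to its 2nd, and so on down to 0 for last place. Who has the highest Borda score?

Vance

Borda scores:
  Okoro: 5·2 + 12·1 + 9·4 = 58
  Umar: 5·1 + 12·3 + 9·5 = 86
  Toma: 5·3 + 12·2 + 9·2 = 57
  Rao: 5·0 + 12·5 + 9·0 = 60
  Nguyen: 5·4 + 12·0 + 9·1 = 29
  Vance: 5·5 + 12·4 + 9·3 = 100
Vance has the highest total.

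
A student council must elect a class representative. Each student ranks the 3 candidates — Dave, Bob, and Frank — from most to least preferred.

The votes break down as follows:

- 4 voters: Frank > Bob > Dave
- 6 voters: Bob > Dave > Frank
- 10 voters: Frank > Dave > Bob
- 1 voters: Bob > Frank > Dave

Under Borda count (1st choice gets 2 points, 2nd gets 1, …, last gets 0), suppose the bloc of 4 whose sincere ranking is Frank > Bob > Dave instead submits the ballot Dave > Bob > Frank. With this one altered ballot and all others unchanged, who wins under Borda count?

Borda totals with the altered ballot: Dave 24, Bob 18, Frank 21.
The switch changes the winner from Frank to Dave.

Dave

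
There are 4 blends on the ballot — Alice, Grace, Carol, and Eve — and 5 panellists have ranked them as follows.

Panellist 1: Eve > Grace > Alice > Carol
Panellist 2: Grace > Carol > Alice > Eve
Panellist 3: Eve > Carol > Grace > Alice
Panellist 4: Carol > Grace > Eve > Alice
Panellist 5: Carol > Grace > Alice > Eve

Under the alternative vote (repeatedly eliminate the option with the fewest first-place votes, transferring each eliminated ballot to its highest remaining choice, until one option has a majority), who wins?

Carol

Round 1: Carol 2, Eve 2, Grace 1, Alice 0. Alice has the fewest and is eliminated.
Round 2: Carol 2, Eve 2, Grace 1. Grace has the fewest and is eliminated.
Round 3: Carol 3, Eve 2. Carol has a majority.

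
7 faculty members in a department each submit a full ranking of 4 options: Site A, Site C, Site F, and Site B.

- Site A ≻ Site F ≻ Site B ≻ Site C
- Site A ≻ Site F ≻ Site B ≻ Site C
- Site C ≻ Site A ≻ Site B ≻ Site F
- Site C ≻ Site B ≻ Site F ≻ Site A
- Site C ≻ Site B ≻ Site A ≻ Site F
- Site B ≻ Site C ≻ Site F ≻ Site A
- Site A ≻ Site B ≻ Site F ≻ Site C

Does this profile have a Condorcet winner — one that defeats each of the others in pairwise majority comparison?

Head-to-head results (7 voters total):
Site A vs Site C: Site C wins 4–3.
Site A vs Site F: Site A wins 5–2.
Site A vs Site B: Site A wins 4–3.
Site C vs Site F: Site C wins 4–3.
Site C vs Site B: Site B wins 4–3.
Site F vs Site B: Site B wins 5–2.
No candidate beats all others: Site A beats Site B beats Site C beats Site A, a majority cycle.

No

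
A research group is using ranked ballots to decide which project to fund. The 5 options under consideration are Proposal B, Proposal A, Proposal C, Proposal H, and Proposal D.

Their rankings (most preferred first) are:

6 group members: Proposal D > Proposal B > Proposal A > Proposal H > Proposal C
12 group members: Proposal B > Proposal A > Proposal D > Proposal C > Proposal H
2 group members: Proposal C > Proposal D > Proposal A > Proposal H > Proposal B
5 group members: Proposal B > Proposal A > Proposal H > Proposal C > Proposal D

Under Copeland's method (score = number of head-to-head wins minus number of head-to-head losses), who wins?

Proposal B

Pairwise results:
  Proposal B vs Proposal A: Proposal B wins 23–2.
  Proposal B vs Proposal C: Proposal B wins 23–2.
  Proposal B vs Proposal H: Proposal B wins 23–2.
  Proposal B vs Proposal D: Proposal B wins 17–8.
  Proposal A vs Proposal C: Proposal A wins 23–2.
  Proposal A vs Proposal H: Proposal A wins 25–0.
  Proposal A vs Proposal D: Proposal A wins 17–8.
  Proposal C vs Proposal H: Proposal C wins 14–11.
  Proposal C vs Proposal D: Proposal D wins 18–7.
  Proposal H vs Proposal D: Proposal D wins 20–5.
Copeland scores (wins − losses):
  Proposal B: 4 − 0 = 4
  Proposal A: 3 − 1 = 2
  Proposal C: 1 − 3 = -2
  Proposal H: 0 − 4 = -4
  Proposal D: 2 − 2 = 0
Proposal B has the best Copeland score.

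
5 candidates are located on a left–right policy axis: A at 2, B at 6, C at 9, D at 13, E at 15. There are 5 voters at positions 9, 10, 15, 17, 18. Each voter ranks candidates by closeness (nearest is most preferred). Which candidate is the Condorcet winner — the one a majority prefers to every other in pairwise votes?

With single-peaked preferences on a line, the Condorcet winner is the candidate closest to the median voter.
The median voter (position 15) is closest to E at 15.
Check: E vs A — voters closer to E: 5 of 5.

E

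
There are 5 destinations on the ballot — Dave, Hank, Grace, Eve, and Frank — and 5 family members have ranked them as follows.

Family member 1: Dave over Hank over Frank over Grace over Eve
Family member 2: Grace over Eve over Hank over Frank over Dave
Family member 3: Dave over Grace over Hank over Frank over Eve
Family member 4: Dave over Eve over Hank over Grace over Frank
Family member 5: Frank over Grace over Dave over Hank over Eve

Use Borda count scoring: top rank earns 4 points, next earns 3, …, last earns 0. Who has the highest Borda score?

Dave

Borda scores:
  Dave: 4 + 0 + 4 + 4 + 2 = 14
  Hank: 3 + 2 + 2 + 2 + 1 = 10
  Grace: 1 + 4 + 3 + 1 + 3 = 12
  Eve: 0 + 3 + 0 + 3 + 0 = 6
  Frank: 2 + 1 + 1 + 0 + 4 = 8
Dave has the highest total.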